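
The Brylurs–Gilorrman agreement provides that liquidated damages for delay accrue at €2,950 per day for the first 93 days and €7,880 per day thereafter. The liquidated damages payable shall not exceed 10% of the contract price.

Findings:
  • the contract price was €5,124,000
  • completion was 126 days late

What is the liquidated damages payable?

€512,400

First 93 days: 93 × €2,950 = €274,350
Remaining days: (126 − 93) × €7,880 = €260,040
Accrued per-day damages: €274,350 + €260,040 = €534,390
Cap: 10% of €5,124,000 = €512,400
Cap at €512,400: €534,390 exceeds the cap → €512,400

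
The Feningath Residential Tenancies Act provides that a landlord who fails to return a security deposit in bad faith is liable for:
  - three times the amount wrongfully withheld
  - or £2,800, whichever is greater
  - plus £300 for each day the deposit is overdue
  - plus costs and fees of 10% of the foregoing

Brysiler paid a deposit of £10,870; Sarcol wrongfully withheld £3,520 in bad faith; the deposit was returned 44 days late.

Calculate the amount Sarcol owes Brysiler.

Trebled: 3 × £3,520 = £10,560
Minimum £2,800: £10,560 meets the minimum, no increase.
Late-return penalty: 44 × £300 = £13,200
Damages plus late penalty: £10,560 + £13,200 = £23,760
Costs and fees: 10% of £23,760 = £2,376
Total recovery: £23,760 + £2,376 = £26,136

£26,136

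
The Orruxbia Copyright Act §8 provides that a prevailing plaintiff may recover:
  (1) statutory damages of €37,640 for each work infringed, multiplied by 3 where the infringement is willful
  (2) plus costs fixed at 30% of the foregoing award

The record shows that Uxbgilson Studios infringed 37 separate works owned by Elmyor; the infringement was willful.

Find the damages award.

Award: €5,431,452

Statutory damages: 37 × €37,640 = €1,392,680
Trebled: 3 × €1,392,680 = €4,178,040
Costs: 30% of €4,178,040 = €1,253,412
Award plus costs: €4,178,040 + €1,253,412 = €5,431,452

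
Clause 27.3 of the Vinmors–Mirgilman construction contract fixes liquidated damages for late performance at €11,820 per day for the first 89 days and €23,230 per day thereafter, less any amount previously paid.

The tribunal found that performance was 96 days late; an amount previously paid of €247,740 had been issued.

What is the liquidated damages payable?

Liquidated damages: €966,850

First 89 days: 89 × €11,820 = €1,051,980
Remaining days: (96 − 89) × €23,230 = €162,610
Accrued per-day damages: €1,051,980 + €162,610 = €1,214,590
Less amount previously paid: €1,214,590 − €247,740 = €966,850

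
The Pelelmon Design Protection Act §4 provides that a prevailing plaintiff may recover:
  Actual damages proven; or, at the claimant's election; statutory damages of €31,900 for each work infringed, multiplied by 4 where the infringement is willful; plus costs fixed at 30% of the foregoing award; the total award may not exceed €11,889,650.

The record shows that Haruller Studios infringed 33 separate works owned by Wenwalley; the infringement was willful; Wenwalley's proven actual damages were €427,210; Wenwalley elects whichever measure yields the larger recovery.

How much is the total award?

Statutory damages: 33 × €31,900 = €1,052,700
Multiplied by 4: 4 × €1,052,700 = €4,210,800
Greater of actual damages (€427,210) or enhanced statutory damages (€4,210,800): €4,210,800
Costs: 30% of €4,210,800 = €1,263,240
Award plus costs: €4,210,800 + €1,263,240 = €5,474,040
Cap at €11,889,650: €5,474,040 is within the cap, no reduction.

€5,474,040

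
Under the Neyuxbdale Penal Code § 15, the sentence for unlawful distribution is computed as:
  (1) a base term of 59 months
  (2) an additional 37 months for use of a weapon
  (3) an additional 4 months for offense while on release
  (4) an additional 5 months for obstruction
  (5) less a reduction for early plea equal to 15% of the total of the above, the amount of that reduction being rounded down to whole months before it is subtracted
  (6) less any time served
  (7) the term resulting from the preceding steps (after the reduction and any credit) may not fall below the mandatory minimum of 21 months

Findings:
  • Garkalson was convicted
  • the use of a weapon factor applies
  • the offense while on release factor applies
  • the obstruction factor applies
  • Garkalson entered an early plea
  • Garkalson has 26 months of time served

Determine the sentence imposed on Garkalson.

Use of a weapon enhancement: +37 months
Offense while on release enhancement: +4 months
Obstruction enhancement: +5 months
Adjusted term: 59 months + 37 months + 4 months + 5 months = 105 months
Early plea reduction: 15% of 105 months = 15 months (rounded down)
After reduction: 105 − 15 = 90 months
Less time served: 90 months − 26 months = 64 months
Minimum 21 months: 64 months meets the minimum, no increase.

64 months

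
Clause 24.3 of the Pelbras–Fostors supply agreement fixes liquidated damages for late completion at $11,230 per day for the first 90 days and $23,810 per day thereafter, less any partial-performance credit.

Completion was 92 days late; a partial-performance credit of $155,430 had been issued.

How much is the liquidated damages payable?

$902,890

First 90 days: 90 × $11,230 = $1,010,700
Remaining days: (92 − 90) × $23,810 = $47,620
Accrued per-day damages: $1,010,700 + $47,620 = $1,058,320
Less partial-performance credit: $1,058,320 − $155,430 = $902,890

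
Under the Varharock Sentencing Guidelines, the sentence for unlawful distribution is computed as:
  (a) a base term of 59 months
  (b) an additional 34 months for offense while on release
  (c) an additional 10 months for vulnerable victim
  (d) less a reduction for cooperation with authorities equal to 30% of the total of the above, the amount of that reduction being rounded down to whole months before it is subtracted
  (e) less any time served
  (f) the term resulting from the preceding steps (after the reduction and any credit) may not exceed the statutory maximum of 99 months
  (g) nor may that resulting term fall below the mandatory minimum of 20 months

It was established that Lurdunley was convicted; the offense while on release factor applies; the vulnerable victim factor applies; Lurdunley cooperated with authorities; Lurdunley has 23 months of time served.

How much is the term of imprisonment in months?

50 months

Offense while on release enhancement: +34 months
Vulnerable victim enhancement: +10 months
Adjusted term: 59 months + 34 months + 10 months = 103 months
Cooperation with authorities reduction: 30% of 103 months = 30 months (rounded down)
After reduction: 103 − 30 = 73 months
Less time served: 73 months − 23 months = 50 months
Cap at 99 months: 50 months is within the cap, no reduction.
Minimum 20 months: 50 months meets the minimum, no increase.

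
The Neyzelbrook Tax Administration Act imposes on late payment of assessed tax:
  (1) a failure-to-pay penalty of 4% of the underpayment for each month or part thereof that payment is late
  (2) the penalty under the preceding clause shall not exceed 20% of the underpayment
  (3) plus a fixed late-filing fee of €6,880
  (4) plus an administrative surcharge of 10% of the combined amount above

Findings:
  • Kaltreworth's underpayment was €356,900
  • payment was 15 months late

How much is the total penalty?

Accrued rate: 4% × 15 = 60%, capped at 20% → 20%
Failure-to-pay penalty: 20% of €356,900 = €71,380
Penalty before surcharge: €71,380 + €6,880 = €78,260
Administrative surcharge: 10% of €78,260 = €7,826
Total penalty: €78,260 + €7,826 = €86,086

€86,086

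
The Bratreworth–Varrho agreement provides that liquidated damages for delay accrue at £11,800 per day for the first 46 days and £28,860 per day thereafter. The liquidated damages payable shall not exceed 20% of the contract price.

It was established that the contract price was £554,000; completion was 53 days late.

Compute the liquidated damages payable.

First 46 days: 46 × £11,800 = £542,800
Remaining days: (53 − 46) × £28,860 = £202,020
Accrued per-day damages: £542,800 + £202,020 = £744,820
Cap: 20% of £554,000 = £110,800
Cap at £110,800: £744,820 exceeds the cap → £110,800

Liquidated damages: £110,800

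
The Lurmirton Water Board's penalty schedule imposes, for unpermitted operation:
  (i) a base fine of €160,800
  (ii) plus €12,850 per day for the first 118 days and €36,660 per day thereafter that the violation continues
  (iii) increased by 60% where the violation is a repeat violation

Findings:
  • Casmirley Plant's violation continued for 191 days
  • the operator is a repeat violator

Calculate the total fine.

€6,965,248

First 118 days: 118 × €12,850 = €1,516,300
Remaining days: (191 − 118) × €36,660 = €2,676,180
Per-day component: €1,516,300 + €2,676,180 = €4,192,480
Base plus per-day: €160,800 + €4,192,480 = €4,353,280
Enhancement: 60% of €4,353,280 = €2,611,968
Enhanced fine: €4,353,280 + €2,611,968 = €6,965,248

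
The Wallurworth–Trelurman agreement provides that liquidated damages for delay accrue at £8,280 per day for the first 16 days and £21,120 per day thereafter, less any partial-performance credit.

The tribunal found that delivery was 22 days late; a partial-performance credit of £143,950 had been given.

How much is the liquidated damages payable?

£115,250

First 16 days: 16 × £8,280 = £132,480
Remaining days: (22 − 16) × £21,120 = £126,720
Accrued per-day damages: £132,480 + £126,720 = £259,200
Less partial-performance credit: £259,200 − £143,950 = £115,250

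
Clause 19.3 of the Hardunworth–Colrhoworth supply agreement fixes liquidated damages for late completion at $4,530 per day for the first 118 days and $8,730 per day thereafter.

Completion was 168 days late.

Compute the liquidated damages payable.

First 118 days: 118 × $4,530 = $534,540
Remaining days: (168 − 118) × $8,730 = $436,500
Accrued per-day damages: $534,540 + $436,500 = $971,040

$971,040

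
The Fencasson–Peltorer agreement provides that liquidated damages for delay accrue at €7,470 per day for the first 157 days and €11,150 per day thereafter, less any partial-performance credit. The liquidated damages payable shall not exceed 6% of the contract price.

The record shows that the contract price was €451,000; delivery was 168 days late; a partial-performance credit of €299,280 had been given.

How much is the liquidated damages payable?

First 157 days: 157 × €7,470 = €1,172,790
Remaining days: (168 − 157) × €11,150 = €122,650
Accrued per-day damages: €1,172,790 + €122,650 = €1,295,440
Less partial-performance credit: €1,295,440 − €299,280 = €996,160
Cap: 6% of €451,000 = €27,060
Cap at €27,060: €996,160 exceeds the cap → €27,060

€27,060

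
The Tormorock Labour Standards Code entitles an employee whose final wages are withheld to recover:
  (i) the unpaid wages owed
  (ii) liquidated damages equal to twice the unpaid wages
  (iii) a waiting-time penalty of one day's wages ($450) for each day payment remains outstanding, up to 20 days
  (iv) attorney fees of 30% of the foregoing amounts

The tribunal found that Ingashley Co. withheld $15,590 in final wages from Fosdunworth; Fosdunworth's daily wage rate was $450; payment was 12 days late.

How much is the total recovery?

Doubled: 2 × $15,590 = $31,180
Penalty days: min(12, 20) = 12
Waiting-time penalty: 12 × $450 = $5,400
Subtotal: $15,590 + $31,180 + $5,400 = $52,170
Attorney fees: 30% of $52,170 = $15,651
Total award: $52,170 + $15,651 = $67,821

Total award: $67,821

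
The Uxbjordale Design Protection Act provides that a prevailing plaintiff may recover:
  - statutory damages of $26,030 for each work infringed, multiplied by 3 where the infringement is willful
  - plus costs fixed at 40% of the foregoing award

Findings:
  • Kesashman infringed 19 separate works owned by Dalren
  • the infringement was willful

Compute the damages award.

Statutory damages: 19 × $26,030 = $494,570
Trebled: 3 × $494,570 = $1,483,710
Costs: 40% of $1,483,710 = $593,484
Award plus costs: $1,483,710 + $593,484 = $2,077,194

$2,077,194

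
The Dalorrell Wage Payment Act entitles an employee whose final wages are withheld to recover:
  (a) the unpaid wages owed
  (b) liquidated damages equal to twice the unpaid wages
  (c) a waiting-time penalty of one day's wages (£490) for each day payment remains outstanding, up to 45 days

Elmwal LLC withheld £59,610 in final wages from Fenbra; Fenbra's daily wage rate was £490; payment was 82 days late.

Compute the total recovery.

£200,880

Doubled: 2 × £59,610 = £119,220
Penalty days: min(82, 45) = 45
Waiting-time penalty: 45 × £490 = £22,050
Total award: £59,610 + £119,220 + £22,050 = £200,880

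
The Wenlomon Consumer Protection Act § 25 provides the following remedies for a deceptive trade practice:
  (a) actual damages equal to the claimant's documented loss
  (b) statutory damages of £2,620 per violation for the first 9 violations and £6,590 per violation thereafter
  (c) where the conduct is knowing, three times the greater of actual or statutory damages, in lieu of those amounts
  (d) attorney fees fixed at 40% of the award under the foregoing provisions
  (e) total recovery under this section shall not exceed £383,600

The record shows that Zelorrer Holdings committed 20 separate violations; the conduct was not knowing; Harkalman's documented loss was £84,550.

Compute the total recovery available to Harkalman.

£252,868

First 9 violations: 9 × £2,620 = £23,580
Remaining violations: (20 − 9) × £6,590 = £72,490
Statutory damages: £23,580 + £72,490 = £96,070
Conduct not knowing: the in-lieu enhancement does not apply.
Actual plus statutory damages: £84,550 + £96,070 = £180,620
Attorney fees: 40% of £180,620 = £72,248
Total before cap: £180,620 + £72,248 = £252,868
Cap at £383,600: £252,868 is within the cap, no reduction.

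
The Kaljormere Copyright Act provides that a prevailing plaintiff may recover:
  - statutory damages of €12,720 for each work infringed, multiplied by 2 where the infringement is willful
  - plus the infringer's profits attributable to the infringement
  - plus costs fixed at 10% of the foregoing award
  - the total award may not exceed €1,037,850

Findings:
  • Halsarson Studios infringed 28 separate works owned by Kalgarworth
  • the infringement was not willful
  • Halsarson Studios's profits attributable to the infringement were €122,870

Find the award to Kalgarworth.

Statutory damages: 28 × €12,720 = €356,160
Infringement not willful: no ×2 enhancement.
Combined award: €356,160 + €122,870 = €479,030
Costs: 10% of €479,030 = €47,903
Award plus costs: €479,030 + €47,903 = €526,933
Cap at €1,037,850: €526,933 is within the cap, no reduction.

€526,933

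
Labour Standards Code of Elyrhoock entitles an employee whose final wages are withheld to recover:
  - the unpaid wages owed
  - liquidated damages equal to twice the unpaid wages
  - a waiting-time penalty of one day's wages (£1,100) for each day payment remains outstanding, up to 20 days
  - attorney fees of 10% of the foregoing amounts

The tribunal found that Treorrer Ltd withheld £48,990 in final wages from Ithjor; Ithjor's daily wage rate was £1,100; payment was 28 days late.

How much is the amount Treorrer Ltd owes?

Doubled: 2 × £48,990 = £97,980
Penalty days: min(28, 20) = 20
Waiting-time penalty: 20 × £1,100 = £22,000
Subtotal: £48,990 + £97,980 + £22,000 = £168,970
Attorney fees: 10% of £168,970 = £16,897
Total award: £168,970 + £16,897 = £185,867

£185,867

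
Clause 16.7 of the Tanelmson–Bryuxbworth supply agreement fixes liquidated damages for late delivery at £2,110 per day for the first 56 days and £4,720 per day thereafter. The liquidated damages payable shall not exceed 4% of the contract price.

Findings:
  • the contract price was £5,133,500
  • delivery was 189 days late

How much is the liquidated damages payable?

£205,340

First 56 days: 56 × £2,110 = £118,160
Remaining days: (189 − 56) × £4,720 = £627,760
Accrued per-day damages: £118,160 + £627,760 = £745,920
Cap: 4% of £5,133,500 = £205,340
Cap at £205,340: £745,920 exceeds the cap → £205,340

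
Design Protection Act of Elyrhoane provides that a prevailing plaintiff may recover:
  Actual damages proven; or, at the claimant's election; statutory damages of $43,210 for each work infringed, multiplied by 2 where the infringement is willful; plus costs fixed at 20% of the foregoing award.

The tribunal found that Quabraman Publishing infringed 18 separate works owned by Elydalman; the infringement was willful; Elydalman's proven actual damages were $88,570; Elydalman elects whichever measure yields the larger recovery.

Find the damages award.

$1,866,672

Statutory damages: 18 × $43,210 = $777,780
Doubled: 2 × $777,780 = $1,555,560
Greater of actual damages ($88,570) or enhanced statutory damages ($1,555,560): $1,555,560
Costs: 20% of $1,555,560 = $311,112
Award plus costs: $1,555,560 + $311,112 = $1,866,672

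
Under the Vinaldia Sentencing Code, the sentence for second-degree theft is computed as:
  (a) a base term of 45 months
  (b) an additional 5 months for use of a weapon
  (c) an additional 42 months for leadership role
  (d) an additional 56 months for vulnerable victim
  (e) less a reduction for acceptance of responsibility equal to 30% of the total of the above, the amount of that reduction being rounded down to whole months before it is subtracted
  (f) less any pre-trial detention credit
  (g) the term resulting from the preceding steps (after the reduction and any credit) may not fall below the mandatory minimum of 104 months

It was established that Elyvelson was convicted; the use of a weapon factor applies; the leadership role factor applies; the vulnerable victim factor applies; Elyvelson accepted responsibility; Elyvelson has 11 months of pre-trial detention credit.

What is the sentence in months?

Use of a weapon enhancement: +5 months
Leadership role enhancement: +42 months
Vulnerable victim enhancement: +56 months
Adjusted term: 45 months + 5 months + 42 months + 56 months = 148 months
Acceptance of responsibility reduction: 30% of 148 months = 44 months (rounded down)
After reduction: 148 − 44 = 104 months
Less pre-trial detention credit: 104 months − 11 months = 93 months
Minimum 104 months: 93 months is below the minimum → 104 months

104 months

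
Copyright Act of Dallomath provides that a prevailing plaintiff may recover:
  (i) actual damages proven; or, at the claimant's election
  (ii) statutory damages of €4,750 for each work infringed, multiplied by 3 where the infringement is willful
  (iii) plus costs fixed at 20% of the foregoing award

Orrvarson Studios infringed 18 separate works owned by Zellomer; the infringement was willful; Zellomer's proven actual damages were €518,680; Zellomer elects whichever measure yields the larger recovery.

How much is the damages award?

€622,416

Statutory damages: 18 × €4,750 = €85,500
Trebled: 3 × €85,500 = €256,500
Greater of actual damages (€518,680) or enhanced statutory damages (€256,500): €518,680
Costs: 20% of €518,680 = €103,736
Award plus costs: €518,680 + €103,736 = €622,416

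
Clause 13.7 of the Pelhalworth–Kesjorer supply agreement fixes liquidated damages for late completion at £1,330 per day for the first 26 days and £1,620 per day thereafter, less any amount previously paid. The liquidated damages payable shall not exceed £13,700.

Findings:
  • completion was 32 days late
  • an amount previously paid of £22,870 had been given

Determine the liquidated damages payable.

First 26 days: 26 × £1,330 = £34,580
Remaining days: (32 − 26) × £1,620 = £9,720
Accrued per-day damages: £34,580 + £9,720 = £44,300
Less amount previously paid: £44,300 − £22,870 = £21,430
Cap at £13,700: £21,430 exceeds the cap → £13,700

£13,700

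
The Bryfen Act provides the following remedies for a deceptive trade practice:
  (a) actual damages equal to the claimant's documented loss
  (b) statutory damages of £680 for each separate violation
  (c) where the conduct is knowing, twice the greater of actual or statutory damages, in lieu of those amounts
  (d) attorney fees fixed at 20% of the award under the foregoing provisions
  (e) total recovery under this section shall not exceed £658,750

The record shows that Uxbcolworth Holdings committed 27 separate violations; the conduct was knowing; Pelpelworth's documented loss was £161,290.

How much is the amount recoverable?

£387,096

Statutory damages: 27 × £680 = £18,360
Greater of actual damages (£161,290) or statutory damages (£18,360): £161,290
Doubled: 2 × £161,290 = £322,580
Attorney fees: 20% of £322,580 = £64,516
Total before cap: £322,580 + £64,516 = £387,096
Cap at £658,750: £387,096 is within the cap, no reduction.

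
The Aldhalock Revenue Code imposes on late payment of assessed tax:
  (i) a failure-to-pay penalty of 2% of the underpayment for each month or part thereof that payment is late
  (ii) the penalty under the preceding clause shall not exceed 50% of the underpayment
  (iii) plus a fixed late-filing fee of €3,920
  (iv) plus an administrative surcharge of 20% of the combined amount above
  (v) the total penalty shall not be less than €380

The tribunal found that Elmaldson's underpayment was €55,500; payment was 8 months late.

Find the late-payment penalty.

€15,360

Accrued rate: 2% × 8 = 16%, capped at 50% → 16%
Failure-to-pay penalty: 16% of €55,500 = €8,880
Penalty before surcharge: €8,880 + €3,920 = €12,800
Administrative surcharge: 20% of €12,800 = €2,560
Total penalty: €12,800 + €2,560 = €15,360
Minimum €380: €15,360 meets the minimum, no increase.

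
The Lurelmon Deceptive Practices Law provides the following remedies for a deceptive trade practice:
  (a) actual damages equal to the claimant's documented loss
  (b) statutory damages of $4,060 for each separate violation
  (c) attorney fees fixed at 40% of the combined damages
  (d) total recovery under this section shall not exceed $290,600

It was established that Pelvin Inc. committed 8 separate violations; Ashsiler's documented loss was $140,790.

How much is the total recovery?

$242,578

Statutory damages: 8 × $4,060 = $32,480
Combined damages: $140,790 + $32,480 = $173,270
Attorney fees: 40% of $173,270 = $69,308
Total before cap: $173,270 + $69,308 = $242,578
Cap at $290,600: $242,578 is within the cap, no reduction.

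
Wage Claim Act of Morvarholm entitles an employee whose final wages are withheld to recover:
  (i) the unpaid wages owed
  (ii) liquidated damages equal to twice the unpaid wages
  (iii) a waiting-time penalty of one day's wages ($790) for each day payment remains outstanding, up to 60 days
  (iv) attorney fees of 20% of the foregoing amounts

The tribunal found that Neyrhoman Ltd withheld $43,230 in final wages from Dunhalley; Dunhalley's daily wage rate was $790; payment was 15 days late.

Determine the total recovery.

Doubled: 2 × $43,230 = $86,460
Penalty days: min(15, 60) = 15
Waiting-time penalty: 15 × $790 = $11,850
Subtotal: $43,230 + $86,460 + $11,850 = $141,540
Attorney fees: 20% of $141,540 = $28,308
Total award: $141,540 + $28,308 = $169,848

Total award: $169,848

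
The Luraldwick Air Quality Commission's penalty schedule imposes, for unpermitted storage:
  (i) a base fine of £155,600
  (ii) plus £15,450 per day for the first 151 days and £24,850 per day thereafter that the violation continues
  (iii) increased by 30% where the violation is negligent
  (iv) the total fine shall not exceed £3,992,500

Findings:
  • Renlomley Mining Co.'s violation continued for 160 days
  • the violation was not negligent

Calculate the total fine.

£2,712,200

First 151 days: 151 × £15,450 = £2,332,950
Remaining days: (160 − 151) × £24,850 = £223,650
Per-day component: £2,332,950 + £223,650 = £2,556,600
Base plus per-day: £155,600 + £2,556,600 = £2,712,200
The violation was not negligent: no 30% increase.
Cap at £3,992,500: £2,712,200 is within the cap, no reduction.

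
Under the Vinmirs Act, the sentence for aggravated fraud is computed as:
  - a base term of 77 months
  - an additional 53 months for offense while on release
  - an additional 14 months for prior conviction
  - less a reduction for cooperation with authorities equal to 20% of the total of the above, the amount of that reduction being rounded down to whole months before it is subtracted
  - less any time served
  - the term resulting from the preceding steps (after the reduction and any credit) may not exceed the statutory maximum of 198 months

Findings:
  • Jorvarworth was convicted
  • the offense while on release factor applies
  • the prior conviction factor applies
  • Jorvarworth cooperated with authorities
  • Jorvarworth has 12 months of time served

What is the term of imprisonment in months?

Offense while on release enhancement: +53 months
Prior conviction enhancement: +14 months
Adjusted term: 77 months + 53 months + 14 months = 144 months
Cooperation with authorities reduction: 20% of 144 months = 28 months (rounded down)
After reduction: 144 − 28 = 116 months
Less time served: 116 months − 12 months = 104 months
Cap at 198 months: 104 months is within the cap, no reduction.

Sentence: 104 months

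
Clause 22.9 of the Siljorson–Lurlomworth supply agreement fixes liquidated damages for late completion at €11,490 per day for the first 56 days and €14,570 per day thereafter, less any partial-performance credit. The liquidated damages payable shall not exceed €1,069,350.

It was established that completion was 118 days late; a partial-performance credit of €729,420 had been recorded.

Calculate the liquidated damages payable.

€817,360

First 56 days: 56 × €11,490 = €643,440
Remaining days: (118 − 56) × €14,570 = €903,340
Accrued per-day damages: €643,440 + €903,340 = €1,546,780
Less partial-performance credit: €1,546,780 − €729,420 = €817,360
Cap at €1,069,350: €817,360 is within the cap, no reduction.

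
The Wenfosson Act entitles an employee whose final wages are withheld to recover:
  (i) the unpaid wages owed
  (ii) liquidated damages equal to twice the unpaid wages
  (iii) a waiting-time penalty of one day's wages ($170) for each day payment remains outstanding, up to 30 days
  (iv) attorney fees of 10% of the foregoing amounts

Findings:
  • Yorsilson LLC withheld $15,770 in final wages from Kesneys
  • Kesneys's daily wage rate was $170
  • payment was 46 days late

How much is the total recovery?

$57,651

Doubled: 2 × $15,770 = $31,540
Penalty days: min(46, 30) = 30
Waiting-time penalty: 30 × $170 = $5,100
Subtotal: $15,770 + $31,540 + $5,100 = $52,410
Attorney fees: 10% of $52,410 = $5,241
Total award: $52,410 + $5,241 = $57,651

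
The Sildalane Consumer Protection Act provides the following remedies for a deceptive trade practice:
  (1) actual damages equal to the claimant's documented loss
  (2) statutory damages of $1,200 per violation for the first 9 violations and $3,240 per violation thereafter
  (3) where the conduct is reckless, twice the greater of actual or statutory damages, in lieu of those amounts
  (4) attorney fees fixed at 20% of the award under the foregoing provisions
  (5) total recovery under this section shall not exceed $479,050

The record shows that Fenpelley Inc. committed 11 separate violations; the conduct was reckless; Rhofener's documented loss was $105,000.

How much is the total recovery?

$252,000

First 9 violations: 9 × $1,200 = $10,800
Remaining violations: (11 − 9) × $3,240 = $6,480
Statutory damages: $10,800 + $6,480 = $17,280
Greater of actual damages ($105,000) or statutory damages ($17,280): $105,000
Doubled: 2 × $105,000 = $210,000
Attorney fees: 20% of $210,000 = $42,000
Total before cap: $210,000 + $42,000 = $252,000
Cap at $479,050: $252,000 is within the cap, no reduction.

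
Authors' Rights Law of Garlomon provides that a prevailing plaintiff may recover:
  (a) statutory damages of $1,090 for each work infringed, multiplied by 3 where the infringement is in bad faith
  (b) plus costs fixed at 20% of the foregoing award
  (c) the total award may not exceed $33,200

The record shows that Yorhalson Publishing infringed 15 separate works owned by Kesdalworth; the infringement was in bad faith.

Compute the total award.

$33,200

Statutory damages: 15 × $1,090 = $16,350
Trebled: 3 × $16,350 = $49,050
Costs: 20% of $49,050 = $9,810
Award plus costs: $49,050 + $9,810 = $58,860
Cap at $33,200: $58,860 exceeds the cap → $33,200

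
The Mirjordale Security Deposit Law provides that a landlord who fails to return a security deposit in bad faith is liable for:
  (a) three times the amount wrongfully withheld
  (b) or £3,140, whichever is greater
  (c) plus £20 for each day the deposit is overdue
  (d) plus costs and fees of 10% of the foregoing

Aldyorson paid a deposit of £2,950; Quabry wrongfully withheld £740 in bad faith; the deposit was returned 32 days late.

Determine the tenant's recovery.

Trebled: 3 × £740 = £2,220
Minimum £3,140: £2,220 is below the minimum → £3,140
Late-return penalty: 32 × £20 = £640
Damages plus late penalty: £3,140 + £640 = £3,780
Costs and fees: 10% of £3,780 = £378
Total recovery: £3,780 + £378 = £4,158

£4,158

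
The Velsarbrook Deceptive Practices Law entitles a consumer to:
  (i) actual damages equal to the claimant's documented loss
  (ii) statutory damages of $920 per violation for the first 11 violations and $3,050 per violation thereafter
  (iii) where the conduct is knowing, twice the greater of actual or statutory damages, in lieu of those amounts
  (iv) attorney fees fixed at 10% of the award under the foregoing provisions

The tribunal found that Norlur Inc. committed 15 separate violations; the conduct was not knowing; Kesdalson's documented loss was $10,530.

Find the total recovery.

Total recovery: $36,135

First 11 violations: 11 × $920 = $10,120
Remaining violations: (15 − 11) × $3,050 = $12,200
Statutory damages: $10,120 + $12,200 = $22,320
Conduct not knowing: the in-lieu enhancement does not apply.
Actual plus statutory damages: $10,530 + $22,320 = $32,850
Attorney fees: 10% of $32,850 = $3,285
Total recovery: $32,850 + $3,285 = $36,135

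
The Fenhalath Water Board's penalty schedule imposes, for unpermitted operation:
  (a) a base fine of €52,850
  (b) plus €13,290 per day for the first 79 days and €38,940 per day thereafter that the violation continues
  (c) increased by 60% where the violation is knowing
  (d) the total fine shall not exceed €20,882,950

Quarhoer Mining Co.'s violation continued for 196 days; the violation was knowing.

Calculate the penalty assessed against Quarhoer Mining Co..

€9,053,984

First 79 days: 79 × €13,290 = €1,049,910
Remaining days: (196 − 79) × €38,940 = €4,555,980
Per-day component: €1,049,910 + €4,555,980 = €5,605,890
Base plus per-day: €52,850 + €5,605,890 = €5,658,740
Enhancement: 60% of €5,658,740 = €3,395,244
Enhanced fine: €5,658,740 + €3,395,244 = €9,053,984
Cap at €20,882,950: €9,053,984 is within the cap, no reduction.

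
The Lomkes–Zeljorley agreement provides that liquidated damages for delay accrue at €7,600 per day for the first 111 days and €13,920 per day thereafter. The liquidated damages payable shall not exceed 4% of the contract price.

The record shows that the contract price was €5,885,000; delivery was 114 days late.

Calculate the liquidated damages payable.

€235,400

First 111 days: 111 × €7,600 = €843,600
Remaining days: (114 − 111) × €13,920 = €41,760
Accrued per-day damages: €843,600 + €41,760 = €885,360
Cap: 4% of €5,885,000 = €235,400
Cap at €235,400: €885,360 exceeds the cap → €235,400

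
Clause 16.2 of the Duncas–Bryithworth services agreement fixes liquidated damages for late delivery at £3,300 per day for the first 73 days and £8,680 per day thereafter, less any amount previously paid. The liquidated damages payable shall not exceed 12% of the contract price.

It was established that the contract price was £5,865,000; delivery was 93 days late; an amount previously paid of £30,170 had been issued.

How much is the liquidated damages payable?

£384,330

First 73 days: 73 × £3,300 = £240,900
Remaining days: (93 − 73) × £8,680 = £173,600
Accrued per-day damages: £240,900 + £173,600 = £414,500
Less amount previously paid: £414,500 − £30,170 = £384,330
Cap: 12% of £5,865,000 = £703,800
Cap at £703,800: £384,330 is within the cap, no reduction.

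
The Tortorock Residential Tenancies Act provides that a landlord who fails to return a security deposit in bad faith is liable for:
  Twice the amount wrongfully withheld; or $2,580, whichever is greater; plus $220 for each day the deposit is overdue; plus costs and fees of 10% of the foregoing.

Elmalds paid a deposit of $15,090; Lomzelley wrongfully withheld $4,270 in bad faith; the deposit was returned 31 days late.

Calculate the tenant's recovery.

Recovery: $16,896

Doubled: 2 × $4,270 = $8,540
Minimum $2,580: $8,540 meets the minimum, no increase.
Late-return penalty: 31 × $220 = $6,820
Damages plus late penalty: $8,540 + $6,820 = $15,360
Costs and fees: 10% of $15,360 = $1,536
Total recovery: $15,360 + $1,536 = $16,896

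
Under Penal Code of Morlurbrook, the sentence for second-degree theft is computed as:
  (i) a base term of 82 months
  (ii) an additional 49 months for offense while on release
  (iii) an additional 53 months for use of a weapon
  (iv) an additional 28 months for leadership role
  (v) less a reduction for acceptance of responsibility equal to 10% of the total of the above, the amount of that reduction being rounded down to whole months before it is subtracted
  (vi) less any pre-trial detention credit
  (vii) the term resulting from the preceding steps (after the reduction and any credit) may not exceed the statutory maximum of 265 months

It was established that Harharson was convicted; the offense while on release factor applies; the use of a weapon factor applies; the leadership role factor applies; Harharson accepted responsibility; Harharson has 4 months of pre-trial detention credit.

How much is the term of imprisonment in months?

Offense while on release enhancement: +49 months
Use of a weapon enhancement: +53 months
Leadership role enhancement: +28 months
Adjusted term: 82 months + 49 months + 53 months + 28 months = 212 months
Acceptance of responsibility reduction: 10% of 212 months = 21 months (rounded down)
After reduction: 212 − 21 = 191 months
Less pre-trial detention credit: 191 months − 4 months = 187 months
Cap at 265 months: 187 months is within the cap, no reduction.

187 months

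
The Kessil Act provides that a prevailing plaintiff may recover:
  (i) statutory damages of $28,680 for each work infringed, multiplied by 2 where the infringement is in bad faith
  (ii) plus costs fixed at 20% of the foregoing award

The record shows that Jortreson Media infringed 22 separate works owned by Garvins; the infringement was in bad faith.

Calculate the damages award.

Award: $1,514,304

Statutory damages: 22 × $28,680 = $630,960
Doubled: 2 × $630,960 = $1,261,920
Costs: 20% of $1,261,920 = $252,384
Award plus costs: $1,261,920 + $252,384 = $1,514,304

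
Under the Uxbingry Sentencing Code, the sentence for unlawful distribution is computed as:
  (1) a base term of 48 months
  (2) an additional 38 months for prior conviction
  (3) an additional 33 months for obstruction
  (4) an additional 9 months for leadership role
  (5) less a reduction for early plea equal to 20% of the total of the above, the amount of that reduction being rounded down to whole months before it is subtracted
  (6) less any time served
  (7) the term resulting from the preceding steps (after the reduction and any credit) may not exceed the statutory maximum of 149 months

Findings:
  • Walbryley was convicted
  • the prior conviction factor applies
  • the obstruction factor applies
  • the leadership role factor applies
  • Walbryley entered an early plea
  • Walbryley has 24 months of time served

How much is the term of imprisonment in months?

79 months

Prior conviction enhancement: +38 months
Obstruction enhancement: +33 months
Leadership role enhancement: +9 months
Adjusted term: 48 months + 38 months + 33 months + 9 months = 128 months
Early plea reduction: 20% of 128 months = 25 months (rounded down)
After reduction: 128 − 25 = 103 months
Less time served: 103 months − 24 months = 79 months
Cap at 149 months: 79 months is within the cap, no reduction.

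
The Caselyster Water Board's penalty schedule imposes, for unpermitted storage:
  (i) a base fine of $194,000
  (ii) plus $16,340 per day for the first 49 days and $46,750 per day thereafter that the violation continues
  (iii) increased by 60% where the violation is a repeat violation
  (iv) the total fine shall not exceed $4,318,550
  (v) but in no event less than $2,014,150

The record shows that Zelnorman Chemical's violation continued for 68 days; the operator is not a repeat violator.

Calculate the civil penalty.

First 49 days: 49 × $16,340 = $800,660
Remaining days: (68 − 49) × $46,750 = $888,250
Per-day component: $800,660 + $888,250 = $1,688,910
Base plus per-day: $194,000 + $1,688,910 = $1,882,910
The operator is not a repeat violator: no 60% increase.
Cap at $4,318,550: $1,882,910 is within the cap, no reduction.
Minimum $2,014,150: $1,882,910 is below the minimum → $2,014,150

$2,014,150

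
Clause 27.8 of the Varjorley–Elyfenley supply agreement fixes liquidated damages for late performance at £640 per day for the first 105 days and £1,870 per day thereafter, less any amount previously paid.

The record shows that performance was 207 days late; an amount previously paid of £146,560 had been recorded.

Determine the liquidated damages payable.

£111,380

First 105 days: 105 × £640 = £67,200
Remaining days: (207 − 105) × £1,870 = £190,740
Accrued per-day damages: £67,200 + £190,740 = £257,940
Less amount previously paid: £257,940 − £146,560 = £111,380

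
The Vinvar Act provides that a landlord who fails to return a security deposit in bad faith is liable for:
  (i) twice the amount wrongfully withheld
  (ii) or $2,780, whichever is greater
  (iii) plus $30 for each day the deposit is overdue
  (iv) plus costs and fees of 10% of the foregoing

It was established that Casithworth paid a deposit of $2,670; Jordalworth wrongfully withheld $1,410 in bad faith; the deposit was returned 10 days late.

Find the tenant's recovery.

Doubled: 2 × $1,410 = $2,820
Minimum $2,780: $2,820 meets the minimum, no increase.
Late-return penalty: 10 × $30 = $300
Damages plus late penalty: $2,820 + $300 = $3,120
Costs and fees: 10% of $3,120 = $312
Total recovery: $3,120 + $312 = $3,432

$3,432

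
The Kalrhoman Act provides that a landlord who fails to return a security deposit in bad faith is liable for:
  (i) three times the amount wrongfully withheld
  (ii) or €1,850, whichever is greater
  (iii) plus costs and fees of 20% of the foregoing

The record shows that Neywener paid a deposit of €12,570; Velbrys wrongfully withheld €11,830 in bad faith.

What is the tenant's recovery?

Trebled: 3 × €11,830 = €35,490
Minimum €1,850: €35,490 meets the minimum, no increase.
Costs and fees: 20% of €35,490 = €7,098
Total recovery: €35,490 + €7,098 = €42,588

€42,588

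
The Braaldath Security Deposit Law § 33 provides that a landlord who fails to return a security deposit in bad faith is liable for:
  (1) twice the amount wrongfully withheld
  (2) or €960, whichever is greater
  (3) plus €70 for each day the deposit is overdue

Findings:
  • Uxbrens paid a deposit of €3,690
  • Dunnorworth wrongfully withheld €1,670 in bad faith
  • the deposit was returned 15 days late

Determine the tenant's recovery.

Doubled: 2 × €1,670 = €3,340
Minimum €960: €3,340 meets the minimum, no increase.
Late-return penalty: 15 × €70 = €1,050
Damages plus late penalty: €3,340 + €1,050 = €4,390

€4,390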